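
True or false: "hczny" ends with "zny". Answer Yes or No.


Input string: 'hczny'
Suffix to check: 'zny'
Last 3 characters of input: 'zny'
Match: True
Result: Yes


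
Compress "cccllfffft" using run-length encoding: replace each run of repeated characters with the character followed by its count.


Input: 'cccllfffft'
Operation: identify consecutive runs
Runs: 'ccc' -> c3, 'll' -> l2, 'ffff' -> f4, 't' -> t1
Encoded: c3l2f4t1


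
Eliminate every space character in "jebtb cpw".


Input string: 'jebtb cpw'
Operation: remove all spaces
Words: 'jebtb', 'cpw'
Join without spaces: jebtbcpw


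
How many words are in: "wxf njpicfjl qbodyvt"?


Input string: 'wxf njpicfjl qbodyvt'
Operation: split by spaces
Words found: 'wxf', 'njpicfjl', 'qbodyvt'
Word count: 3


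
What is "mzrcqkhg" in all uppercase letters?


Input string: 'mzrcqkhg'
Operation: convert each letter to uppercase
Mapping: 'm'->'M', 'z'->'Z', 'r'->'R', 'c'->'C', 'q'->'Q', 'k'->'K', 'h'->'H', 'g'->'G'
Result: MZRCQKHG


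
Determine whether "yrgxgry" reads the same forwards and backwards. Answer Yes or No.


Input string: 'yrgxgry'
Reversed: 'yrgxgry'
Compare pairs: s[0]='y' vs s[6]='y' (match), s[1]='r' vs s[5]='r' (match), s[2]='g' vs s[4]='g' (match)
Palindrome: Yes


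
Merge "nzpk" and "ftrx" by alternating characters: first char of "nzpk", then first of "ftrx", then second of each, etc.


String 1: 'nzpk'
String 2: 'ftrx'
Operation: alternate characters
Pairs: 'n'+'f', 'z'+'t', 'p'+'r', 'k'+'x'
Result: nfztprkx


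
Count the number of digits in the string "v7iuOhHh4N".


Input string: 'v7iuOhHh4N'
Operation: count digit characters (0-9)
Scan: 'v', '7'(digit), 'i', 'u', 'O', 'h', 'H', 'h', '4'(digit), 'N'
Digits found: 2
Result: 2


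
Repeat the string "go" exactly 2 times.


Input string: 'go'
Operation: repeat 2 times
Concatenation: 'go' + 'go'
Result: gogo


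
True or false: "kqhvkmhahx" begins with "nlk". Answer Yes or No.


Input string: 'kqhvkmhahx'
Prefix to check: 'nlk'
First 3 characters of input: 'kqh'
Match: False
Result: No


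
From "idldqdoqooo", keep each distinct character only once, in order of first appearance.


Input: 'idldqdoqooo'
Operation: keep first occurrence of each character
Scan: s[0]='i' new -> keep; s[1]='d' new -> keep; s[2]='l' new -> keep; s[3]='d' seen -> skip; s[4]='q' new -> keep; s[5]='d' seen -> skip; s[6]='o' new -> keep; s[7]='q' seen -> skip; s[8]='o' seen -> skip; s[9]='o' seen -> skip; s[10]='o' seen -> skip
Result: idlqo


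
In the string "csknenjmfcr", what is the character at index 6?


Input string: 'csknenjmfcr'
Operation: get character at index 6
Index mapping: s[0]='c', s[1]='s', s[2]='k', s[3]='n', s[4]='e', s[5]='n', s[6]='j'
Result: 'j'


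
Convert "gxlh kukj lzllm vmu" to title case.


Input string: 'gxlh kukj lzllm vmu'
Operation: capitalize first letter of each word
Word transformations: 'gxlh'->'Gxlh', 'kukj'->'Kukj', 'lzllm'->'Lzllm', 'vmu'->'Vmu'
Result: Gxlh Kukj Lzllm Vmu


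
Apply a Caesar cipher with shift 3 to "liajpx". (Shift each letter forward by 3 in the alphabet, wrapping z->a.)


Input: 'liajpx', shift = 3
Operation: for each letter, (position + 3) mod 26
Mapping: 'l'(11+3=14)->'o', 'i'(8+3=11)->'l', 'a'(0+3=3)->'d', 'j'(9+3=12)->'m', 'p'(15+3=18)->'s', 'x'(23+3=26, 26 mod 26=0)->'a'
Result: oldmsa


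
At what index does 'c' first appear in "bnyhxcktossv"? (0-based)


Input string: 'bnyhxcktossv'
Target: 'c'
Scanning left to right: s[0]='b', s[1]='n', s[2]='y', s[3]='h', s[4]='x', s[5]='c'
First match at index: 5


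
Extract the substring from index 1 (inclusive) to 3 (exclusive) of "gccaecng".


Input string: 'gccaecng'
Operation: slice [1:3]
Extract characters: s[1]='c', s[2]='c'
Result: cc


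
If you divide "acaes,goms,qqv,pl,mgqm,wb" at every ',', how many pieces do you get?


Input string: 'acaes,goms,qqv,pl,mgqm,wb'
Delimiter: ','
Split result: 'acaes', 'goms', 'qqv', 'pl', 'mgqm', 'wb'
Number of parts: 6


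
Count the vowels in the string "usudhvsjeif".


Input string: 'usudhvsjeif'
Operation: count vowels (a, e, i, o, u)
Scan: s[0]='u' (vowel), s[1]='s', s[2]='u' (vowel), s[3]='d', s[4]='h', s[5]='v', s[6]='s', s[7]='j', s[8]='e' (vowel), s[9]='i' (vowel), s[10]='f'
Vowels found: 4
Result: 4


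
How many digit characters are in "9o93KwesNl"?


Input string: '9o93KwesNl'
Operation: count digit characters (0-9)
Scan: '9'(digit), 'o', '9'(digit), '3'(digit), 'K', 'w', 'e', 's', 'N', 'l'
Digits found: 3
Result: 3


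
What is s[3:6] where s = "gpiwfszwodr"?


Input string: 'gpiwfszwodr'
Operation: slice [3:6]
Extract characters: s[3]='w', s[4]='f', s[5]='s'
Result: wfs


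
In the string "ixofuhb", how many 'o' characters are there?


Input string: 'ixofuhb'
Target character: 'o'
Scan each position: s[2]='o'
Matches found at indices: 2
Total: 1


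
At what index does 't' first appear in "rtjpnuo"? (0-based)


Input string: 'rtjpnuo'
Target: 't'
Scanning left to right: s[0]='r', s[1]='t'
First match at index: 1


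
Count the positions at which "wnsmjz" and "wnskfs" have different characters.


String 1: 'wnsmjz'
String 2: 'wnskfs'
Compare each position: pos 0: 'w'=='w', pos 1: 'n'=='n', pos 2: 's'=='s', pos 3: 'm'!='k', pos 4: 'j'!='f', pos 5: 'z'!='s'
Differing positions: 3
Hamming distance: 3


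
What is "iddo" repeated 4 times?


Input string: 'iddo'
Operation: repeat 4 times
Concatenation: 'iddo' + 'iddo' + 'iddo' + 'iddo'
Result: iddoiddoiddoiddo


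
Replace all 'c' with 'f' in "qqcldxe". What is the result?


Input string: 'qqcldxe'
Operation: replace 'c' with 'f'
Positions of 'c': 2
After replacement: qqfldxe


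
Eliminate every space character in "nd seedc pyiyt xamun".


Input string: 'nd seedc pyiyt xamun'
Operation: remove all spaces
Words: 'nd', 'seedc', 'pyiyt', 'xamun'
Join without spaces: ndseedcpyiytxamun


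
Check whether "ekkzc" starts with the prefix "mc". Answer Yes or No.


Input string: 'ekkzc'
Prefix to check: 'mc'
First 2 characters of input: 'ek'
Match: False
Result: No


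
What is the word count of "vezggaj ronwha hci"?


Input string: 'vezggaj ronwha hci'
Operation: split by spaces
Words found: 'vezggaj', 'ronwha', 'hci'
Word count: 3


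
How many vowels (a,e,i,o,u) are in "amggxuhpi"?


Input string: 'amggxuhpi'
Operation: count vowels (a, e, i, o, u)
Scan: s[0]='a' (vowel), s[1]='m', s[2]='g', s[3]='g', s[4]='x', s[5]='u' (vowel), s[6]='h', s[7]='p', s[8]='i' (vowel)
Vowels found: 3
Result: 3


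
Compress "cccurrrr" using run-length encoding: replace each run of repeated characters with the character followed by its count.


Input: 'cccurrrr'
Operation: identify consecutive runs
Runs: 'ccc' -> c3, 'u' -> u1, 'rrrr' -> r4
Encoded: c3u1r4


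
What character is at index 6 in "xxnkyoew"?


Input string: 'xxnkyoew'
Operation: get character at index 6
Index mapping: s[0]='x', s[1]='x', s[2]='n', s[3]='k', s[4]='y', s[5]='o', s[6]='e'
Result: 'e'


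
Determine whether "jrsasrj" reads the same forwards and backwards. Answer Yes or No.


Input string: 'jrsasrj'
Reversed: 'jrsasrj'
Compare pairs: s[0]='j' vs s[6]='j' (match), s[1]='r' vs s[5]='r' (match), s[2]='s' vs s[4]='s' (match)
Palindrome: Yes


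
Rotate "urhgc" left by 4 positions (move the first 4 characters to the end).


Input: 'urhgc', shift = 4
Operation: split at index 4 and swap parts
Front part s[0:4] = 'urhg'
Back part s[4:] = 'c'
Rotated = back + front = 'c' + 'urhg'
Result: curhg


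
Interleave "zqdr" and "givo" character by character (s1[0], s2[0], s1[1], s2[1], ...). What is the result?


String 1: 'zqdr'
String 2: 'givo'
Operation: alternate characters
Pairs: 'z'+'g', 'q'+'i', 'd'+'v', 'r'+'o'
Result: zgqidvro


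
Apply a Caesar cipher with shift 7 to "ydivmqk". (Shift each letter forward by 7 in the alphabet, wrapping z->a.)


Input: 'ydivmqk', shift = 7
Operation: for each letter, (position + 7) mod 26
Mapping: 'y'(24+7=31, 31 mod 26=5)->'f', 'd'(3+7=10)->'k', 'i'(8+7=15)->'p', 'v'(21+7=28, 28 mod 26=2)->'c', 'm'(12+7=19)->'t', 'q'(16+7=23)->'x', 'k'(10+7=17)->'r'
Result: fkpctxr


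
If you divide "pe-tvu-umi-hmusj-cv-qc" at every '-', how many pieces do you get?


Input string: 'pe-tvu-umi-hmusj-cv-qc'
Delimiter: '-'
Split result: 'pe', 'tvu', 'umi', 'hmusj', 'cv', 'qc'
Number of parts: 6


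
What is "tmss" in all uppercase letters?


Input string: 'tmss'
Operation: convert each letter to uppercase
Mapping: 't'->'T', 'm'->'M', 's'->'S', 's'->'S'
Result: TMSS


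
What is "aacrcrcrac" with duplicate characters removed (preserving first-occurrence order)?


Input: 'aacrcrcrac'
Operation: keep first occurrence of each character
Scan: s[0]='a' new -> keep; s[1]='a' seen -> skip; s[2]='c' new -> keep; s[3]='r' new -> keep; s[4]='c' seen -> skip; s[5]='r' seen -> skip; s[6]='c' seen -> skip; s[7]='r' seen -> skip; s[8]='a' seen -> skip; s[9]='c' seen -> skip
Result: acr


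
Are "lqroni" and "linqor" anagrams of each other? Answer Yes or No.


String 1: 'lqroni' -> sorted: 'ilnoqr'
String 2: 'linqor' -> sorted: 'ilnoqr'
Compare sorted forms: 'ilnoqr' == 'ilnoqr'
Anagram: Yes


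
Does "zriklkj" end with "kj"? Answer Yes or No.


Input string: 'zriklkj'
Suffix to check: 'kj'
Last 2 characters of input: 'kj'
Match: True
Result: Yes


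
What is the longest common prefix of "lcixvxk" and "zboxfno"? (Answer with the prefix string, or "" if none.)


String 1: 'lcixvxk'
String 2: 'zboxfno'
Compare position by position:
pos 0: 'l' vs 'z' differ -> stop
Longest common prefix: "" (length 0)


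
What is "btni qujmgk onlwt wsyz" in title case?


Input string: 'btni qujmgk onlwt wsyz'
Operation: capitalize first letter of each word
Word transformations: 'btni'->'Btni', 'qujmgk'->'Qujmgk', 'onlwt'->'Onlwt', 'wsyz'->'Wsyz'
Result: Btni Qujmgk Onlwt Wsyz


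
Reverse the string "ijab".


Input string: 'ijab'
Operation: reverse character order
Original order: 'i' -> 'j' -> 'a' -> 'b'
Reversed order: 'b' -> 'a' -> 'j' -> 'i'
Result: baji


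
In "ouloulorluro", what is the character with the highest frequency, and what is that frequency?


Input: 'ouloulorluro'
Operation: tally each character
Counts: 'l':3, 'o':4, 'r':2, 'u':3
Maximum: 'o' appears 4 times


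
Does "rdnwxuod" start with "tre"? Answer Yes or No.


Input string: 'rdnwxuod'
Prefix to check: 'tre'
First 3 characters of input: 'rdn'
Match: False
Result: No


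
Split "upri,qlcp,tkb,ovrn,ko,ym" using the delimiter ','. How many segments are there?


Input string: 'upri,qlcp,tkb,ovrn,ko,ym'
Delimiter: ','
Split result: 'upri', 'qlcp', 'tkb', 'ovrn', 'ko', 'ym'
Number of parts: 6


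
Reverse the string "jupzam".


Input string: 'jupzam'
Operation: reverse character order
Original order: 'j' -> 'u' -> 'p' -> 'z' -> 'a' -> 'm'
Reversed order: 'm' -> 'a' -> 'z' -> 'p' -> 'u' -> 'j'
Result: mazpuj


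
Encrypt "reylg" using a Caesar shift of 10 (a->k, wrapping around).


Input: 'reylg', shift = 10
Operation: for each letter, (position + 10) mod 26
Mapping: 'r'(17+10=27, 27 mod 26=1)->'b', 'e'(4+10=14)->'o', 'y'(24+10=34, 34 mod 26=8)->'i', 'l'(11+10=21)->'v', 'g'(6+10=16)->'q'
Result: boivq


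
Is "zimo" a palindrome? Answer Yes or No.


Input string: 'zimo'
Reversed: 'omiz'
Compare pairs: s[0]='z' vs s[3]='o' (mismatch), s[1]='i' vs s[2]='m' (mismatch)
Palindrome: No


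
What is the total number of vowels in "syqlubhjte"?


Input string: 'syqlubhjte'
Operation: count vowels (a, e, i, o, u)
Scan: s[0]='s', s[1]='y', s[2]='q', s[3]='l', s[4]='u' (vowel), s[5]='b', s[6]='h', s[7]='j', s[8]='t', s[9]='e' (vowel)
Vowels found: 2
Result: 2


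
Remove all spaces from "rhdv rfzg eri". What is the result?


Input string: 'rhdv rfzg eri'
Operation: remove all spaces
Words: 'rhdv', 'rfzg', 'eri'
Join without spaces: rhdvrfzgeri


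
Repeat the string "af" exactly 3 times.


Input string: 'af'
Operation: repeat 3 times
Concatenation: 'af' + 'af' + 'af'
Result: afafaf


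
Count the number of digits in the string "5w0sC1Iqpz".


Input string: '5w0sC1Iqpz'
Operation: count digit characters (0-9)
Scan: '5'(digit), 'w', '0'(digit), 's', 'C', '1'(digit), 'I', 'q', 'p', 'z'
Digits found: 3
Result: 3


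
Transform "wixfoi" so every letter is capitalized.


Input string: 'wixfoi'
Operation: convert each letter to uppercase
Mapping: 'w'->'W', 'i'->'I', 'x'->'X', 'f'->'F', 'o'->'O', 'i'->'I'
Result: WIXFOI


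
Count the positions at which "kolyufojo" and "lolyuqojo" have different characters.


String 1: 'kolyufojo'
String 2: 'lolyuqojo'
Compare each position: pos 0: 'k'!='l', pos 1: 'o'=='o', pos 2: 'l'=='l', pos 3: 'y'=='y', pos 4: 'u'=='u', pos 5: 'f'!='q', pos 6: 'o'=='o', pos 7: 'j'=='j', pos 8: 'o'=='o'
Differing positions: 2
Hamming distance: 2


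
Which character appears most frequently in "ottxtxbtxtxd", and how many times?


Input: 'ottxtxbtxtxd'
Operation: tally each character
Counts: 'b':1, 'd':1, 'o':1, 't':5, 'x':4
Maximum: 't' appears 5 times


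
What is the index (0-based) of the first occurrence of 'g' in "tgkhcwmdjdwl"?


Input string: 'tgkhcwmdjdwl'
Target: 'g'
Scanning left to right: s[0]='t', s[1]='g'
First match at index: 1


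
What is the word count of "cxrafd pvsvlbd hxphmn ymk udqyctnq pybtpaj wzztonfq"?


Input string: 'cxrafd pvsvlbd hxphmn ymk udqyctnq pybtpaj wzztonfq'
Operation: split by spaces
Words found: 'cxrafd', 'pvsvlbd', 'hxphmn', 'ymk', 'udqyctnq', 'pybtpaj', 'wzztonfq'
Word count: 7


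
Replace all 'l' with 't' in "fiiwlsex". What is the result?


Input string: 'fiiwlsex'
Operation: replace 'l' with 't'
Positions of 'l': 4
After replacement: fiiwtsex


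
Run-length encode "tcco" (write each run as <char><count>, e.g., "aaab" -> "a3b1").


Input: 'tcco'
Operation: identify consecutive runs
Runs: 't' -> t1, 'cc' -> c2, 'o' -> o1
Encoded: t1c2o1


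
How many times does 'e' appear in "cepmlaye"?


Input string: 'cepmlaye'
Target character: 'e'
Scan each position: s[1]='e', s[7]='e'
Matches found at indices: 1, 7
Total: 2


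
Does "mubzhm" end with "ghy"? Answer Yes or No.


Input string: 'mubzhm'
Suffix to check: 'ghy'
Last 3 characters of input: 'zhm'
Match: False
Result: No


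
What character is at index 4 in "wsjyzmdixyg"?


Input string: 'wsjyzmdixyg'
Operation: get character at index 4
Index mapping: s[0]='w', s[1]='s', s[2]='j', s[3]='y', s[4]='z'
Result: 'z'


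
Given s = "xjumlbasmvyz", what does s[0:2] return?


Input string: 'xjumlbasmvyz'
Operation: slice [0:2]
Extract characters: s[0]='x', s[1]='j'
Result: xj


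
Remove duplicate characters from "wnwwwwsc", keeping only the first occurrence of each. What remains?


Input: 'wnwwwwsc'
Operation: keep first occurrence of each character
Scan: s[0]='w' new -> keep; s[1]='n' new -> keep; s[2]='w' seen -> skip; s[3]='w' seen -> skip; s[4]='w' seen -> skip; s[5]='w' seen -> skip; s[6]='s' new -> keep; s[7]='c' new -> keep
Result: wnsc


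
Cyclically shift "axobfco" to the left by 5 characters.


Input: 'axobfco', shift = 5
Operation: split at index 5 and swap parts
Front part s[0:5] = 'axobf'
Back part s[5:] = 'co'
Rotated = back + front = 'co' + 'axobf'
Result: coaxobf


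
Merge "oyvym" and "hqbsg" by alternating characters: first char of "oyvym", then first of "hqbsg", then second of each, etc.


String 1: 'oyvym'
String 2: 'hqbsg'
Operation: alternate characters
Pairs: 'o'+'h', 'y'+'q', 'v'+'b', 'y'+'s', 'm'+'g'
Result: ohyqvbysmg


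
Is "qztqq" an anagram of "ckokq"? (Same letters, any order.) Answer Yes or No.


String 1: 'ckokq' -> sorted: 'ckkoq'
String 2: 'qztqq' -> sorted: 'qqqtz'
Compare sorted forms: 'ckkoq' != 'qqqtz'
Anagram: No


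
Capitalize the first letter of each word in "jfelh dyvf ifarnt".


Input string: 'jfelh dyvf ifarnt'
Operation: capitalize first letter of each word
Word transformations: 'jfelh'->'Jfelh', 'dyvf'->'Dyvf', 'ifarnt'->'Ifarnt'
Result: Jfelh Dyvf Ifarnt


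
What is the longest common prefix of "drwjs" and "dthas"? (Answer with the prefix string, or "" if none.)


String 1: 'drwjs'
String 2: 'dthas'
Compare position by position:
pos 0: 'd' vs 'd' match
pos 1: 'r' vs 't' differ -> stop
Longest common prefix: "d" (length 1)


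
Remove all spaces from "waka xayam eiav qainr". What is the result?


Input string: 'waka xayam eiav qainr'
Operation: remove all spaces
Words: 'waka', 'xayam', 'eiav', 'qainr'
Join without spaces: wakaxayameiavqainr


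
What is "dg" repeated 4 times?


Input string: 'dg'
Operation: repeat 4 times
Concatenation: 'dg' + 'dg' + 'dg' + 'dg'
Result: dgdgdgdg


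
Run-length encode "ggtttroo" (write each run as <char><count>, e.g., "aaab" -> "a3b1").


Input: 'ggtttroo'
Operation: identify consecutive runs
Runs: 'gg' -> g2, 'ttt' -> t3, 'r' -> r1, 'oo' -> o2
Encoded: g2t3r1o2


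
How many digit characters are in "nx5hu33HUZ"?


Input string: 'nx5hu33HUZ'
Operation: count digit characters (0-9)
Scan: 'n', 'x', '5'(digit), 'h', 'u', '3'(digit), '3'(digit), 'H', 'U', 'Z'
Digits found: 3
Result: 3


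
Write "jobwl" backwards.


Input string: 'jobwl'
Operation: reverse character order
Original order: 'j' -> 'o' -> 'b' -> 'w' -> 'l'
Reversed order: 'l' -> 'w' -> 'b' -> 'o' -> 'j'
Result: lwboj


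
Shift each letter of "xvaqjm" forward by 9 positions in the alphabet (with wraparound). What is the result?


Input: 'xvaqjm', shift = 9
Operation: for each letter, (position + 9) mod 26
Mapping: 'x'(23+9=32, 32 mod 26=6)->'g', 'v'(21+9=30, 30 mod 26=4)->'e', 'a'(0+9=9)->'j', 'q'(16+9=25)->'z', 'j'(9+9=18)->'s', 'm'(12+9=21)->'v'
Result: gejzsv


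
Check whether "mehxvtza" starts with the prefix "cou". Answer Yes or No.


Input string: 'mehxvtza'
Prefix to check: 'cou'
First 3 characters of input: 'meh'
Match: False
Result: No


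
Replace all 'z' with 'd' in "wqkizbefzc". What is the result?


Input string: 'wqkizbefzc'
Operation: replace 'z' with 'd'
Positions of 'z': 4, 8
After replacement: wqkidbefdc


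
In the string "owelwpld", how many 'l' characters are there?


Input string: 'owelwpld'
Target character: 'l'
Scan each position: s[3]='l', s[6]='l'
Matches found at indices: 3, 6
Total: 2


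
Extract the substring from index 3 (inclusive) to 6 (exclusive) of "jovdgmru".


Input string: 'jovdgmru'
Operation: slice [3:6]
Extract characters: s[3]='d', s[4]='g', s[5]='m'
Result: dgm


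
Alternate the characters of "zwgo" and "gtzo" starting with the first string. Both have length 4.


String 1: 'zwgo'
String 2: 'gtzo'
Operation: alternate characters
Pairs: 'z'+'g', 'w'+'t', 'g'+'z', 'o'+'o'
Result: zgwtgzoo


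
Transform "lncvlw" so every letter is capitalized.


Input string: 'lncvlw'
Operation: convert each letter to uppercase
Mapping: 'l'->'L', 'n'->'N', 'c'->'C', 'v'->'V', 'l'->'L', 'w'->'W'
Result: LNCVLW


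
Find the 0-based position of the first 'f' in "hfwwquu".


Input string: 'hfwwquu'
Target: 'f'
Scanning left to right: s[0]='h', s[1]='f'
First match at index: 1


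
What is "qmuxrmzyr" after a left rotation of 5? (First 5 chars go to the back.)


Input: 'qmuxrmzyr', shift = 5
Operation: split at index 5 and swap parts
Front part s[0:5] = 'qmuxr'
Back part s[5:] = 'mzyr'
Rotated = back + front = 'mzyr' + 'qmuxr'
Result: mzyrqmuxr


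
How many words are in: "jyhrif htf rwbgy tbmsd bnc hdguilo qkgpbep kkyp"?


Input string: 'jyhrif htf rwbgy tbmsd bnc hdguilo qkgpbep kkyp'
Operation: split by spaces
Words found: 'jyhrif', 'htf', 'rwbgy', 'tbmsd', 'bnc', 'hdguilo', 'qkgpbep', 'kkyp'
Word count: 8


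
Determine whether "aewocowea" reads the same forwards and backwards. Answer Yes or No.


Input string: 'aewocowea'
Reversed: 'aewocowea'
Compare pairs: s[0]='a' vs s[8]='a' (match), s[1]='e' vs s[7]='e' (match), s[2]='w' vs s[6]='w' (match), s[3]='o' vs s[5]='o' (match)
Palindrome: Yes


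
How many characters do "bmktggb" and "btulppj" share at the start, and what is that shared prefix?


String 1: 'bmktggb'
String 2: 'btulppj'
Compare position by position:
pos 0: 'b' vs 'b' match
pos 1: 'm' vs 't' differ -> stop
Longest common prefix: "b" (length 1)


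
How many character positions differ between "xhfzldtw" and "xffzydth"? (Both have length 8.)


String 1: 'xhfzldtw'
String 2: 'xffzydth'
Compare each position: pos 0: 'x'=='x', pos 1: 'h'!='f', pos 2: 'f'=='f', pos 3: 'z'=='z', pos 4: 'l'!='y', pos 5: 'd'=='d', pos 6: 't'=='t', pos 7: 'w'!='h'
Differing positions: 3
Hamming distance: 3


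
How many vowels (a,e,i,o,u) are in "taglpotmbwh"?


Input string: 'taglpotmbwh'
Operation: count vowels (a, e, i, o, u)
Scan: s[0]='t', s[1]='a' (vowel), s[2]='g', s[3]='l', s[4]='p', s[5]='o' (vowel), s[6]='t', s[7]='m', s[8]='b', s[9]='w', s[10]='h'
Vowels found: 2
Result: 2


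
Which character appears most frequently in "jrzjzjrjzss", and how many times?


Input: 'jrzjzjrjzss'
Operation: tally each character
Counts: 'j':4, 'r':2, 's':2, 'z':3
Maximum: 'j' appears 4 times


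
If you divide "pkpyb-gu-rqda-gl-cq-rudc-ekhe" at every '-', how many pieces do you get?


Input string: 'pkpyb-gu-rqda-gl-cq-rudc-ekhe'
Delimiter: '-'
Split result: 'pkpyb', 'gu', 'rqda', 'gl', 'cq', 'rudc', 'ekhe'
Number of parts: 7


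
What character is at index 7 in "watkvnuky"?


Input string: 'watkvnuky'
Operation: get character at index 7
Index mapping: s[0]='w', s[1]='a', s[2]='t', s[3]='k', s[4]='v', s[5]='n', s[6]='u', s[7]='k'
Result: 'k'


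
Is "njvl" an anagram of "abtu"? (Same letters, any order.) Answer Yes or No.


String 1: 'abtu' -> sorted: 'abtu'
String 2: 'njvl' -> sorted: 'jlnv'
Compare sorted forms: 'abtu' != 'jlnv'
Anagram: No


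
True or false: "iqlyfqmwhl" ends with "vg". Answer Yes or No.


Input string: 'iqlyfqmwhl'
Suffix to check: 'vg'
Last 2 characters of input: 'hl'
Match: False
Result: No


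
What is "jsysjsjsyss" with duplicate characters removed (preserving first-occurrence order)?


Input: 'jsysjsjsyss'
Operation: keep first occurrence of each character
Scan: s[0]='j' new -> keep; s[1]='s' new -> keep; s[2]='y' new -> keep; s[3]='s' seen -> skip; s[4]='j' seen -> skip; s[5]='s' seen -> skip; s[6]='j' seen -> skip; s[7]='s' seen -> skip; s[8]='y' seen -> skip; s[9]='s' seen -> skip; s[10]='s' seen -> skip
Result: jsy


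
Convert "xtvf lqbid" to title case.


Input string: 'xtvf lqbid'
Operation: capitalize first letter of each word
Word transformations: 'xtvf'->'Xtvf', 'lqbid'->'Lqbid'
Result: Xtvf Lqbid


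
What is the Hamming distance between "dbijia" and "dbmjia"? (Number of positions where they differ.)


String 1: 'dbijia'
String 2: 'dbmjia'
Compare each position: pos 0: 'd'=='d', pos 1: 'b'=='b', pos 2: 'i'!='m', pos 3: 'j'=='j', pos 4: 'i'=='i', pos 5: 'a'=='a'
Differing positions: 1
Hamming distance: 1


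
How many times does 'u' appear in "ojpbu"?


Input string: 'ojpbu'
Target character: 'u'
Scan each position: s[4]='u'
Matches found at indices: 4
Total: 1


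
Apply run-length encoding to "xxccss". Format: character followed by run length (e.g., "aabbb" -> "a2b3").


Input: 'xxccss'
Operation: identify consecutive runs
Runs: 'xx' -> x2, 'cc' -> c2, 'ss' -> s2
Encoded: x2c2s2


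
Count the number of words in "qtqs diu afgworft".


Input string: 'qtqs diu afgworft'
Operation: split by spaces
Words found: 'qtqs', 'diu', 'afgworft'
Word count: 3


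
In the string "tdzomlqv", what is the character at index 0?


Input string: 'tdzomlqv'
Operation: get character at index 0
Index mapping: s[0]='t'
Result: 't'


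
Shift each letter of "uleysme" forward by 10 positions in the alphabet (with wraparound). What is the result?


Input: 'uleysme', shift = 10
Operation: for each letter, (position + 10) mod 26
Mapping: 'u'(20+10=30, 30 mod 26=4)->'e', 'l'(11+10=21)->'v', 'e'(4+10=14)->'o', 'y'(24+10=34, 34 mod 26=8)->'i', 's'(18+10=28, 28 mod 26=2)->'c', 'm'(12+10=22)->'w', 'e'(4+10=14)->'o'
Result: evoicwo


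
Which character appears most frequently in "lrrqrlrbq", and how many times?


Input: 'lrrqrlrbq'
Operation: tally each character
Counts: 'b':1, 'l':2, 'q':2, 'r':4
Maximum: 'r' appears 4 times


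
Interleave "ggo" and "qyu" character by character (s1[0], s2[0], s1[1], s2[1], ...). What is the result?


String 1: 'ggo'
String 2: 'qyu'
Operation: alternate characters
Pairs: 'g'+'q', 'g'+'y', 'o'+'u'
Result: gqgyou


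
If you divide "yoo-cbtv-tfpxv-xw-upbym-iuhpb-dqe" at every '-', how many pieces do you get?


Input string: 'yoo-cbtv-tfpxv-xw-upbym-iuhpb-dqe'
Delimiter: '-'
Split result: 'yoo', 'cbtv', 'tfpxv', 'xw', 'upbym', 'iuhpb', 'dqe'
Number of parts: 7


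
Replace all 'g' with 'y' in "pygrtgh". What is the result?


Input string: 'pygrtgh'
Operation: replace 'g' with 'y'
Positions of 'g': 2, 5
After replacement: pyyrtyh


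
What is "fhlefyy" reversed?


Input string: 'fhlefyy'
Operation: reverse character order
Original order: 'f' -> 'h' -> 'l' -> 'e' -> 'f' -> 'y' -> 'y'
Reversed order: 'y' -> 'y' -> 'f' -> 'e' -> 'l' -> 'h' -> 'f'
Result: yyfelhf


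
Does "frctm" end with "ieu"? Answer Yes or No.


Input string: 'frctm'
Suffix to check: 'ieu'
Last 3 characters of input: 'ctm'
Match: False
Result: No


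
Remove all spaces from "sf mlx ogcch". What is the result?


Input string: 'sf mlx ogcch'
Operation: remove all spaces
Words: 'sf', 'mlx', 'ogcch'
Join without spaces: sfmlxogcch


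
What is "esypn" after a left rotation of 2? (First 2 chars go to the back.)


Input: 'esypn', shift = 2
Operation: split at index 2 and swap parts
Front part s[0:2] = 'es'
Back part s[2:] = 'ypn'
Rotated = back + front = 'ypn' + 'es'
Result: ypnes


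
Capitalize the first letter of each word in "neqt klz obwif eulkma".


Input string: 'neqt klz obwif eulkma'
Operation: capitalize first letter of each word
Word transformations: 'neqt'->'Neqt', 'klz'->'Klz', 'obwif'->'Obwif', 'eulkma'->'Eulkma'
Result: Neqt Klz Obwif Eulkma


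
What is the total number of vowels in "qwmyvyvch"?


Input string: 'qwmyvyvch'
Operation: count vowels (a, e, i, o, u)
Scan: s[0]='q', s[1]='w', s[2]='m', s[3]='y', s[4]='v', s[5]='y', s[6]='v', s[7]='c', s[8]='h'
Vowels found: 0
Result: 0


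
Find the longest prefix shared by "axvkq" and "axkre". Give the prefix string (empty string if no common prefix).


String 1: 'axvkq'
String 2: 'axkre'
Compare position by position:
pos 0: 'a' vs 'a' match
pos 1: 'x' vs 'x' match
pos 2: 'v' vs 'k' differ -> stop
Longest common prefix: "ax" (length 2)


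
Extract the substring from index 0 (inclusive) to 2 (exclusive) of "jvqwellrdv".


Input string: 'jvqwellrdv'
Operation: slice [0:2]
Extract characters: s[0]='j', s[1]='v'
Result: jv


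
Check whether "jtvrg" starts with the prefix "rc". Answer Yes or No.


Input string: 'jtvrg'
Prefix to check: 'rc'
First 2 characters of input: 'jt'
Match: False
Result: No


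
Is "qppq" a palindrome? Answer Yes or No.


Input string: 'qppq'
Reversed: 'qppq'
Compare pairs: s[0]='q' vs s[3]='q' (match), s[1]='p' vs s[2]='p' (match)
Palindrome: Yes


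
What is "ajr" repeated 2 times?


Input string: 'ajr'
Operation: repeat 2 times
Concatenation: 'ajr' + 'ajr'
Result: ajrajr


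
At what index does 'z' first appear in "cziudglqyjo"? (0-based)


Input string: 'cziudglqyjo'
Target: 'z'
Scanning left to right: s[0]='c', s[1]='z'
First match at index: 1


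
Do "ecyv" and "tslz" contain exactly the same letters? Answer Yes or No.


String 1: 'ecyv' -> sorted: 'cevy'
String 2: 'tslz' -> sorted: 'lstz'
Compare sorted forms: 'cevy' != 'lstz'
Anagram: No


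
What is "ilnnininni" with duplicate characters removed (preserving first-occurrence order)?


Input: 'ilnnininni'
Operation: keep first occurrence of each character
Scan: s[0]='i' new -> keep; s[1]='l' new -> keep; s[2]='n' new -> keep; s[3]='n' seen -> skip; s[4]='i' seen -> skip; s[5]='n' seen -> skip; s[6]='i' seen -> skip; s[7]='n' seen -> skip; s[8]='n' seen -> skip; s[9]='i' seen -> skip
Result: iln


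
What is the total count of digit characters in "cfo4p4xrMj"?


Input string: 'cfo4p4xrMj'
Operation: count digit characters (0-9)
Scan: 'c', 'f', 'o', '4'(digit), 'p', '4'(digit), 'x', 'r', 'M', 'j'
Digits found: 2
Result: 2


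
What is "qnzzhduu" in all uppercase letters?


Input string: 'qnzzhduu'
Operation: convert each letter to uppercase
Mapping: 'q'->'Q', 'n'->'N', 'z'->'Z', 'z'->'Z', 'h'->'H', 'd'->'D', 'u'->'U', 'u'->'U'
Result: QNZZHDUU


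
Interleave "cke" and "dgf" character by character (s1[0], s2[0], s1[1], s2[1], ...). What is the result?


String 1: 'cke'
String 2: 'dgf'
Operation: alternate characters
Pairs: 'c'+'d', 'k'+'g', 'e'+'f'
Result: cdkgef


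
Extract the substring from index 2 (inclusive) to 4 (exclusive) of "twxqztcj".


Input string: 'twxqztcj'
Operation: slice [2:4]
Extract characters: s[2]='x', s[3]='q'
Result: xq


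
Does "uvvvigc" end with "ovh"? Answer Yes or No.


Input string: 'uvvvigc'
Suffix to check: 'ovh'
Last 3 characters of input: 'igc'
Match: False
Result: No


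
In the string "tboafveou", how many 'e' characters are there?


Input string: 'tboafveou'
Target character: 'e'
Scan each position: s[6]='e'
Matches found at indices: 6
Total: 1


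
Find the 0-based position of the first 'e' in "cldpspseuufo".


Input string: 'cldpspseuufo'
Target: 'e'
Scanning left to right: s[0]='c', s[1]='l', s[2]='d', s[3]='p', s[4]='s', s[5]='p', s[6]='s', s[7]='e'
First match at index: 7


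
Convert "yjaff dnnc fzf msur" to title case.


Input string: 'yjaff dnnc fzf msur'
Operation: capitalize first letter of each word
Word transformations: 'yjaff'->'Yjaff', 'dnnc'->'Dnnc', 'fzf'->'Fzf', 'msur'->'Msur'
Result: Yjaff Dnnc Fzf Msur


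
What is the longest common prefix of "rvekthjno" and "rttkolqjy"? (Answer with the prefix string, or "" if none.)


String 1: 'rvekthjno'
String 2: 'rttkolqjy'
Compare position by position:
pos 0: 'r' vs 'r' match
pos 1: 'v' vs 't' differ -> stop
Longest common prefix: "r" (length 1)


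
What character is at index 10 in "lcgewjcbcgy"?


Input string: 'lcgewjcbcgy'
Operation: get character at index 10
Index mapping: s[0]='l', s[1]='c', s[2]='g', s[3]='e', s[4]='w', s[5]='j', s[6]='c', s[7]='b', s[8]='c', s[9]='g', s[10]='y'
Result: 'y'


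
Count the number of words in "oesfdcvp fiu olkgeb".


Input string: 'oesfdcvp fiu olkgeb'
Operation: split by spaces
Words found: 'oesfdcvp', 'fiu', 'olkgeb'
Word count: 3


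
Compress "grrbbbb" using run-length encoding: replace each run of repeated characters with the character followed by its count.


Input: 'grrbbbb'
Operation: identify consecutive runs
Runs: 'g' -> g1, 'rr' -> r2, 'bbbb' -> b4
Encoded: g1r2b4


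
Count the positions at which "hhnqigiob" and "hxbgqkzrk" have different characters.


String 1: 'hhnqigiob'
String 2: 'hxbgqkzrk'
Compare each position: pos 0: 'h'=='h', pos 1: 'h'!='x', pos 2: 'n'!='b', pos 3: 'q'!='g', pos 4: 'i'!='q', pos 5: 'g'!='k', pos 6: 'i'!='z', pos 7: 'o'!='r', pos 8: 'b'!='k'
Differing positions: 8
Hamming distance: 8


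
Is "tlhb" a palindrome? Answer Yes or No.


Input string: 'tlhb'
Reversed: 'bhlt'
Compare pairs: s[0]='t' vs s[3]='b' (mismatch), s[1]='l' vs s[2]='h' (mismatch)
Palindrome: No


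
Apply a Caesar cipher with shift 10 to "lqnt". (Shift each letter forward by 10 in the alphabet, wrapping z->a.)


Input: 'lqnt', shift = 10
Operation: for each letter, (position + 10) mod 26
Mapping: 'l'(11+10=21)->'v', 'q'(16+10=26, 26 mod 26=0)->'a', 'n'(13+10=23)->'x', 't'(19+10=29, 29 mod 26=3)->'d'
Result: vaxd


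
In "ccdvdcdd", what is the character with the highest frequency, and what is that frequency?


Input: 'ccdvdcdd'
Operation: tally each character
Counts: 'c':3, 'd':4, 'v':1
Maximum: 'd' appears 4 times


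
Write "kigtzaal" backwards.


Input string: 'kigtzaal'
Operation: reverse character order
Original order: 'k' -> 'i' -> 'g' -> 't' -> 'z' -> 'a' -> 'a' -> 'l'
Reversed order: 'l' -> 'a' -> 'a' -> 'z' -> 't' -> 'g' -> 'i' -> 'k'
Result: laaztgik


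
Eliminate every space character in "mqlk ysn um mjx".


Input string: 'mqlk ysn um mjx'
Operation: remove all spaces
Words: 'mqlk', 'ysn', 'um', 'mjx'
Join without spaces: mqlkysnummjx


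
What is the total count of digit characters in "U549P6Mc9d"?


Input string: 'U549P6Mc9d'
Operation: count digit characters (0-9)
Scan: 'U', '5'(digit), '4'(digit), '9'(digit), 'P', '6'(digit), 'M', 'c', '9'(digit), 'd'
Digits found: 5
Result: 5


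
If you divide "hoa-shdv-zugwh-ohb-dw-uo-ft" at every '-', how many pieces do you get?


Input string: 'hoa-shdv-zugwh-ohb-dw-uo-ft'
Delimiter: '-'
Split result: 'hoa', 'shdv', 'zugwh', 'ohb', 'dw', 'uo', 'ft'
Number of parts: 7


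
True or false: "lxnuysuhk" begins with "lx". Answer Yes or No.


Input string: 'lxnuysuhk'
Prefix to check: 'lx'
First 2 characters of input: 'lx'
Match: True
Result: Yes


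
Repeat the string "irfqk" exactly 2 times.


Input string: 'irfqk'
Operation: repeat 2 times
Concatenation: 'irfqk' + 'irfqk'
Result: irfqkirfqk


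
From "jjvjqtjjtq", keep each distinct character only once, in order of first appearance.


Input: 'jjvjqtjjtq'
Operation: keep first occurrence of each character
Scan: s[0]='j' new -> keep; s[1]='j' seen -> skip; s[2]='v' new -> keep; s[3]='j' seen -> skip; s[4]='q' new -> keep; s[5]='t' new -> keep; s[6]='j' seen -> skip; s[7]='j' seen -> skip; s[8]='t' seen -> skip; s[9]='q' seen -> skip
Result: jvqt


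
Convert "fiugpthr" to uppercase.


Input string: 'fiugpthr'
Operation: convert each letter to uppercase
Mapping: 'f'->'F', 'i'->'I', 'u'->'U', 'g'->'G', 'p'->'P', 't'->'T', 'h'->'H', 'r'->'R'
Result: FIUGPTHR


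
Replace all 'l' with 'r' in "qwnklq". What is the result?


Input string: 'qwnklq'
Operation: replace 'l' with 'r'
Positions of 'l': 4
After replacement: qwnkrq


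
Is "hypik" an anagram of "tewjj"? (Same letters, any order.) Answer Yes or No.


String 1: 'tewjj' -> sorted: 'ejjtw'
String 2: 'hypik' -> sorted: 'hikpy'
Compare sorted forms: 'ejjtw' != 'hikpy'
Anagram: No


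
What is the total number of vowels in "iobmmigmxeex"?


Input string: 'iobmmigmxeex'
Operation: count vowels (a, e, i, o, u)
Scan: s[0]='i' (vowel), s[1]='o' (vowel), s[2]='b', s[3]='m', s[4]='m', s[5]='i' (vowel), s[6]='g', s[7]='m', s[8]='x', s[9]='e' (vowel), s[10]='e' (vowel), s[11]='x'
Vowels found: 5
Result: 5


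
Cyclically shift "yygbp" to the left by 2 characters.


Input: 'yygbp', shift = 2
Operation: split at index 2 and swap parts
Front part s[0:2] = 'yy'
Back part s[2:] = 'gbp'
Rotated = back + front = 'gbp' + 'yy'
Result: gbpyy


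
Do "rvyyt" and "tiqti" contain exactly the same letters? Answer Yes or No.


String 1: 'rvyyt' -> sorted: 'rtvyy'
String 2: 'tiqti' -> sorted: 'iiqtt'
Compare sorted forms: 'rtvyy' != 'iiqtt'
Anagram: No


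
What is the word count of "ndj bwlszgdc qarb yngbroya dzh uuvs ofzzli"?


Input string: 'ndj bwlszgdc qarb yngbroya dzh uuvs ofzzli'
Operation: split by spaces
Words found: 'ndj', 'bwlszgdc', 'qarb', 'yngbroya', 'dzh', 'uuvs', 'ofzzli'
Word count: 7


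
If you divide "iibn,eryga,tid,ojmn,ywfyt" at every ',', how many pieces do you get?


Input string: 'iibn,eryga,tid,ojmn,ywfyt'
Delimiter: ','
Split result: 'iibn', 'eryga', 'tid', 'ojmn', 'ywfyt'
Number of parts: 5


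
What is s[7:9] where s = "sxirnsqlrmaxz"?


Input string: 'sxirnsqlrmaxz'
Operation: slice [7:9]
Extract characters: s[7]='l', s[8]='r'
Result: lr


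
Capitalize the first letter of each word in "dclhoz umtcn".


Input string: 'dclhoz umtcn'
Operation: capitalize first letter of each word
Word transformations: 'dclhoz'->'Dclhoz', 'umtcn'->'Umtcn'
Result: Dclhoz Umtcn


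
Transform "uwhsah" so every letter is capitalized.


Input string: 'uwhsah'
Operation: convert each letter to uppercase
Mapping: 'u'->'U', 'w'->'W', 'h'->'H', 's'->'S', 'a'->'A', 'h'->'H'
Result: UWHSAH


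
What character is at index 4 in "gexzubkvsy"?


Input string: 'gexzubkvsy'
Operation: get character at index 4
Index mapping: s[0]='g', s[1]='e', s[2]='x', s[3]='z', s[4]='u'
Result: 'u'


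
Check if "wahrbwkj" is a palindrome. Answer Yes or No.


Input string: 'wahrbwkj'
Reversed: 'jkwbrhaw'
Compare pairs: s[0]='w' vs s[7]='j' (mismatch), s[1]='a' vs s[6]='k' (mismatch), s[2]='h' vs s[5]='w' (mismatch), s[3]='r' vs s[4]='b' (mismatch)
Palindrome: No


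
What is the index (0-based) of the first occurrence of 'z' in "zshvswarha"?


Input string: 'zshvswarha'
Target: 'z'
Scanning left to right: s[0]='z'
First match at index: 0


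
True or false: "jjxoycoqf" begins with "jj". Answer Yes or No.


Input string: 'jjxoycoqf'
Prefix to check: 'jj'
First 2 characters of input: 'jj'
Match: True
Result: Yes


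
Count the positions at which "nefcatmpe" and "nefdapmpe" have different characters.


String 1: 'nefcatmpe'
String 2: 'nefdapmpe'
Compare each position: pos 0: 'n'=='n', pos 1: 'e'=='e', pos 2: 'f'=='f', pos 3: 'c'!='d', pos 4: 'a'=='a', pos 5: 't'!='p', pos 6: 'm'=='m', pos 7: 'p'=='p', pos 8: 'e'=='e'
Differing positions: 2
Hamming distance: 2


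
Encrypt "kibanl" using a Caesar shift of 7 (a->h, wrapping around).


Input: 'kibanl', shift = 7
Operation: for each letter, (position + 7) mod 26
Mapping: 'k'(10+7=17)->'r', 'i'(8+7=15)->'p', 'b'(1+7=8)->'i', 'a'(0+7=7)->'h', 'n'(13+7=20)->'u', 'l'(11+7=18)->'s'
Result: rpihus


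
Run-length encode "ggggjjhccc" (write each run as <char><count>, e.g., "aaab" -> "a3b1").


Input: 'ggggjjhccc'
Operation: identify consecutive runs
Runs: 'gggg' -> g4, 'jj' -> j2, 'h' -> h1, 'ccc' -> c3
Encoded: g4j2h1c3


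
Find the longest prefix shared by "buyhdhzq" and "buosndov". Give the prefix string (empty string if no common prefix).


String 1: 'buyhdhzq'
String 2: 'buosndov'
Compare position by position:
pos 0: 'b' vs 'b' match
pos 1: 'u' vs 'u' match
pos 2: 'y' vs 'o' differ -> stop
Longest common prefix: "bu" (length 2)


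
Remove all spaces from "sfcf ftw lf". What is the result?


Input string: 'sfcf ftw lf'
Operation: remove all spaces
Words: 'sfcf', 'ftw', 'lf'
Join without spaces: sfcfftwlf


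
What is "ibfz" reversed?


Input string: 'ibfz'
Operation: reverse character order
Original order: 'i' -> 'b' -> 'f' -> 'z'
Reversed order: 'z' -> 'f' -> 'b' -> 'i'
Result: zfbi


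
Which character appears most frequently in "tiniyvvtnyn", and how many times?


Input: 'tiniyvvtnyn'
Operation: tally each character
Counts: 'i':2, 'n':3, 't':2, 'v':2, 'y':2
Maximum: 'n' appears 3 times


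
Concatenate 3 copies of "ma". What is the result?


Input string: 'ma'
Operation: repeat 3 times
Concatenation: 'ma' + 'ma' + 'ma'
Result: mamama


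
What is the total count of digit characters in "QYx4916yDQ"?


Input string: 'QYx4916yDQ'
Operation: count digit characters (0-9)
Scan: 'Q', 'Y', 'x', '4'(digit), '9'(digit), '1'(digit), '6'(digit), 'y', 'D', 'Q'
Digits found: 4
Result: 4


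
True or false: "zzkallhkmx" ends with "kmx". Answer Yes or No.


Input string: 'zzkallhkmx'
Suffix to check: 'kmx'
Last 3 characters of input: 'kmx'
Match: True
Result: Yes


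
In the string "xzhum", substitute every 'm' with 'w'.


Input string: 'xzhum'
Operation: replace 'm' with 'w'
Positions of 'm': 4
After replacement: xzhuw


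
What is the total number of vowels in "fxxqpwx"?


Input string: 'fxxqpwx'
Operation: count vowels (a, e, i, o, u)
Scan: s[0]='f', s[1]='x', s[2]='x', s[3]='q', s[4]='p', s[5]='w', s[6]='x'
Vowels found: 0
Result: 0
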